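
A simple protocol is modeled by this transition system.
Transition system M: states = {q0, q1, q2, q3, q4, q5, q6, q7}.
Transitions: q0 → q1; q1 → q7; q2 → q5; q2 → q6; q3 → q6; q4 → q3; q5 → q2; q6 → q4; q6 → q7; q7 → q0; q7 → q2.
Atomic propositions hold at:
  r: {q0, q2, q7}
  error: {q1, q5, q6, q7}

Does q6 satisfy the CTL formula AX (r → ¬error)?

Sat(¬error) = {q0, q2, q3, q4}
Sat(r → ¬error) = {q0, q1, q2, q3, q4, q5, q6}
Sat(AX (r → ¬error)) = {s : every successor in {q0, q1, q2, q3, q4, q5, q6}} = {q0, q2, q3, q4, q5, q7}
q6 ∉ Sat(AX (r → ¬error)) = {q0, q2, q3, q4, q5, q7}, so the formula does not hold at q6.

No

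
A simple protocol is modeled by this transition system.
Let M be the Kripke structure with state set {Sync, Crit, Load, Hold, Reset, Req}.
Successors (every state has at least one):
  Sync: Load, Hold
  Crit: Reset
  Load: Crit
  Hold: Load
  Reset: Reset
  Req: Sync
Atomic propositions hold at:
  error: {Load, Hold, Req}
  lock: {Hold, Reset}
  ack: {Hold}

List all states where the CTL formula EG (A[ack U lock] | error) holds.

{Reset}

A[ack U lock]: least fixpoint, start Z0 = Sat(lock) = {Hold, Reset}, add states in Sat(ack) with every successor in Z. Already a fixed point.
Sat(A[ack U lock]) = {Hold, Reset}
Sat(A[ack U lock] | error) = {Load, Hold, Reset, Req}
EG (A[ack U lock] | error): greatest fixpoint, start Z0 = {Load, Hold, Reset, Req}, keep only states in Sat with some successor in Z. Z1 = {Hold, Reset}; Z2 = {Reset}; fixed.
Sat(EG (A[ack U lock] | error)) = {Reset}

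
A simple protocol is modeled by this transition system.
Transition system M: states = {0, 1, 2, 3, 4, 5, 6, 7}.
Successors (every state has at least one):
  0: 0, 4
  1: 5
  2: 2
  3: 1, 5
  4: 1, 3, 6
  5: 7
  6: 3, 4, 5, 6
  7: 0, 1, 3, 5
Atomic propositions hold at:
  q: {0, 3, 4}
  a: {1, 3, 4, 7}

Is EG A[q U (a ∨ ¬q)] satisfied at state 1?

Yes

Sat(¬q) = {1, 2, 5, 6, 7}
Sat(a ∨ ¬q) = {1, 2, 3, 4, 5, 6, 7}
A[q U (a ∨ ¬q)]: least fixpoint, start Z0 = Sat((a ∨ ¬q)) = {1, 2, 3, 4, 5, 6, 7}, add states in Sat(q) with every successor in Z. Already a fixed point.
Sat(A[q U (a ∨ ¬q)]) = {1, 2, 3, 4, 5, 6, 7}
EG A[q U (a ∨ ¬q)]: greatest fixpoint, start Z0 = {1, 2, 3, 4, 5, 6, 7}, keep only states in Sat with some successor in Z. Already a fixed point.
Sat(EG A[q U (a ∨ ¬q)]) = {1, 2, 3, 4, 5, 6, 7}
1 ∈ Sat(EG A[q U (a ∨ ¬q)]) = {1, 2, 3, 4, 5, 6, 7}, so the formula holds at 1.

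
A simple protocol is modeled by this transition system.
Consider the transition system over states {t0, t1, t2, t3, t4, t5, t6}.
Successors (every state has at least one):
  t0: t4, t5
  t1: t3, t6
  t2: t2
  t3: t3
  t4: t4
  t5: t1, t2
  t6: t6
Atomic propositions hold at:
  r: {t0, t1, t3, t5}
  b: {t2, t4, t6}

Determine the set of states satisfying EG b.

{t2, t4, t6}

EG b: greatest fixpoint, start Z0 = {t2, t4, t6}, keep only states in Sat with some successor in Z. Already a fixed point.
Sat(EG b) = {t2, t4, t6}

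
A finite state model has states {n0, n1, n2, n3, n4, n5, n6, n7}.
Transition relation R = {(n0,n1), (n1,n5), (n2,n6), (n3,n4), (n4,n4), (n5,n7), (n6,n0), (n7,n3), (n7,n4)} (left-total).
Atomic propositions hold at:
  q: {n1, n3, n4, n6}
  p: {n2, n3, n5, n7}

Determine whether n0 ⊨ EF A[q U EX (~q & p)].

Yes

Sat(~q) = {n0, n2, n5, n7}
Sat(~q & p) = {n2, n5, n7}
Sat(EX (~q & p)) = {s : some successor in {n2, n5, n7}} = {n1, n5}
A[q U EX (~q & p)]: least fixpoint, start Z0 = Sat(EX (~q & p)) = {n1, n5}, add states in Sat(q) with every successor in Z. Already a fixed point.
Sat(A[q U EX (~q & p)]) = {n1, n5}
EF A[q U EX (~q & p)]: least fixpoint, start Z0 = {n1, n5}, add states with some successor in Z. Z1 = {n0, n1, n5}; Z2 = {n0, n1, n5, n6}; Z3 = {n0, n1, n2, n5, n6}; fixed.
Sat(EF A[q U EX (~q & p)]) = {n0, n1, n2, n5, n6}
n0 ∈ Sat(EF A[q U EX (~q & p)]) = {n0, n1, n2, n5, n6}, so the formula holds at n0.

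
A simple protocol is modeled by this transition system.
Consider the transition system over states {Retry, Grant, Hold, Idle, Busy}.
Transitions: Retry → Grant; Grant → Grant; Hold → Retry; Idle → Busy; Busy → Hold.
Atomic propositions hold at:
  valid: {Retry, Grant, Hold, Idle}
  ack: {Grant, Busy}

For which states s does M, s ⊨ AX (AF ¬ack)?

Sat(¬ack) = {Retry, Hold, Idle}
AF ¬ack: least fixpoint, start Z0 = {Retry, Hold, Idle}, add states with every successor in Z. Z1 = {Retry, Hold, Idle, Busy}; fixed.
Sat(AF ¬ack) = {Retry, Hold, Idle, Busy}
Sat(AX (AF ¬ack)) = {s : every successor in {Retry, Hold, Idle, Busy}} = {Hold, Idle, Busy}

{Hold, Idle, Busy}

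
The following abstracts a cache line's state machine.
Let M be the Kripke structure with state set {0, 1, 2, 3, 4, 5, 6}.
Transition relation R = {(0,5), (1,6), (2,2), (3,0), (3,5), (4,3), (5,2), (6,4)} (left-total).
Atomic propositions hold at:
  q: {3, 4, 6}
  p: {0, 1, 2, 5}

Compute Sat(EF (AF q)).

AF q: least fixpoint, start Z0 = {3, 4, 6}, add states with every successor in Z. Z1 = {1, 3, 4, 6}; fixed.
Sat(AF q) = {1, 3, 4, 6}
EF (AF q): least fixpoint, start Z0 = {1, 3, 4, 6}, add states with some successor in Z. Already a fixed point.
Sat(EF (AF q)) = {1, 3, 4, 6}

{1, 3, 4, 6}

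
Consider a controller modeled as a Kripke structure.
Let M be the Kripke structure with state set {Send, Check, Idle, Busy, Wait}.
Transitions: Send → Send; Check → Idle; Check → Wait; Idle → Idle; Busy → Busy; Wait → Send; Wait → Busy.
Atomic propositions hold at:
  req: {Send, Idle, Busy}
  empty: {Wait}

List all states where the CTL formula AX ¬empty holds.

{Send, Idle, Busy, Wait}

Sat(¬empty) = {Send, Check, Idle, Busy}
Sat(AX ¬empty) = {s : every successor in {Send, Check, Idle, Busy}} = {Send, Idle, Busy, Wait}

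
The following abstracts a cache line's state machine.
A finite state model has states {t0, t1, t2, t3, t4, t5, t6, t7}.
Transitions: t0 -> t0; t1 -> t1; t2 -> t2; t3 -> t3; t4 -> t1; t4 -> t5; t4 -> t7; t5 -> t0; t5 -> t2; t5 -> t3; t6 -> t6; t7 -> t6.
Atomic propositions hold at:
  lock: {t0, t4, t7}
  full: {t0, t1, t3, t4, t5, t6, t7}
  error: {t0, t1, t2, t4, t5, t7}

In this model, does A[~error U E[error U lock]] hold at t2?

Sat(~error) = {t3, t6}
E[error U lock]: least fixpoint, start Z0 = Sat(lock) = {t0, t4, t7}, add states in Sat(error) with some successor in Z. Z1 = {t0, t4, t5, t7}; fixed.
Sat(E[error U lock]) = {t0, t4, t5, t7}
A[~error U E[error U lock]]: least fixpoint, start Z0 = Sat(E[error U lock]) = {t0, t4, t5, t7}, add states in Sat(~error) with every successor in Z. Already a fixed point.
Sat(A[~error U E[error U lock]]) = {t0, t4, t5, t7}
t2 ∉ Sat(A[~error U E[error U lock]]) = {t0, t4, t5, t7}, so the formula does not hold at t2.

No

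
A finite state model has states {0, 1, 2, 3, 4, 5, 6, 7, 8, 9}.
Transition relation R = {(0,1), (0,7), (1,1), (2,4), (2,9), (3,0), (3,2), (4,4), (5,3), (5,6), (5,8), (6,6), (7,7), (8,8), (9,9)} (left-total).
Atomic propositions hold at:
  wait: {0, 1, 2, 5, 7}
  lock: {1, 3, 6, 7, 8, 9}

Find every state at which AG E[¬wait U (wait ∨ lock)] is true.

Sat(¬wait) = {3, 4, 6, 8, 9}
Sat(wait ∨ lock) = {0, 1, 2, 3, 5, 6, 7, 8, 9}
E[¬wait U (wait ∨ lock)]: least fixpoint, start Z0 = Sat((wait ∨ lock)) = {0, 1, 2, 3, 5, 6, 7, 8, 9}, add states in Sat(¬wait) with some successor in Z. Already a fixed point.
Sat(E[¬wait U (wait ∨ lock)]) = {0, 1, 2, 3, 5, 6, 7, 8, 9}
AG E[¬wait U (wait ∨ lock)]: greatest fixpoint, start Z0 = {0, 1, 2, 3, 5, 6, 7, 8, 9}, keep only states in Sat with every successor in Z. Z1 = {0, 1, 3, 5, 6, 7, 8, 9}; Z2 = {0, 1, 5, 6, 7, 8, 9}; Z3 = {0, 1, 6, 7, 8, 9}; fixed.
Sat(AG E[¬wait U (wait ∨ lock)]) = {0, 1, 6, 7, 8, 9}

{0, 1, 6, 7, 8, 9}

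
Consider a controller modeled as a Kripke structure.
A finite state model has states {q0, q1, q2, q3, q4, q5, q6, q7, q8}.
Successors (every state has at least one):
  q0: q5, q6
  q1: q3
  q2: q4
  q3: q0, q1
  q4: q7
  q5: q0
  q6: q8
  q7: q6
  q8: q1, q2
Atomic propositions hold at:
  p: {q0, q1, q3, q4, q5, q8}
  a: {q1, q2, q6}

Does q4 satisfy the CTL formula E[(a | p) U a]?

Sat(a | p) = {q0, q1, q2, q3, q4, q5, q6, q8}
E[(a | p) U a]: least fixpoint, start Z0 = Sat(a) = {q1, q2, q6}, add states in Sat(a | p) with some successor in Z. Z1 = {q0, q1, q2, q3, q6, q8}; Z2 = {q0, q1, q2, q3, q5, q6, q8}; fixed.
Sat(E[(a | p) U a]) = {q0, q1, q2, q3, q5, q6, q8}
q4 ∉ Sat(E[(a | p) U a]) = {q0, q1, q2, q3, q5, q6, q8}, so the formula does not hold at q4.

No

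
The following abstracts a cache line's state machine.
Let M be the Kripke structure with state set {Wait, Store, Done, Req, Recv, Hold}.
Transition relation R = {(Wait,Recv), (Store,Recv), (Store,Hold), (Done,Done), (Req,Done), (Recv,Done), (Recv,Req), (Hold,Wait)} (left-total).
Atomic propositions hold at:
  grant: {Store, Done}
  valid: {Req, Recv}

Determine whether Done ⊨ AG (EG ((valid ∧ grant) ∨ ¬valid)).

Sat(valid ∧ grant) = ∅
Sat(¬valid) = {Wait, Store, Done, Hold}
Sat((valid ∧ grant) ∨ ¬valid) = {Wait, Store, Done, Hold}
EG ((valid ∧ grant) ∨ ¬valid): greatest fixpoint, start Z0 = {Wait, Store, Done, Hold}, keep only states in Sat with some successor in Z. Z1 = {Store, Done, Hold}; Z2 = {Store, Done}; Z3 = {Done}; fixed.
Sat(EG ((valid ∧ grant) ∨ ¬valid)) = {Done}
AG (EG ((valid ∧ grant) ∨ ¬valid)): greatest fixpoint, start Z0 = {Done}, keep only states in Sat with every successor in Z. Already a fixed point.
Sat(AG (EG ((valid ∧ grant) ∨ ¬valid))) = {Done}
Done ∈ Sat(AG (EG ((valid ∧ grant) ∨ ¬valid))) = {Done}, so the formula holds at Done.

Yes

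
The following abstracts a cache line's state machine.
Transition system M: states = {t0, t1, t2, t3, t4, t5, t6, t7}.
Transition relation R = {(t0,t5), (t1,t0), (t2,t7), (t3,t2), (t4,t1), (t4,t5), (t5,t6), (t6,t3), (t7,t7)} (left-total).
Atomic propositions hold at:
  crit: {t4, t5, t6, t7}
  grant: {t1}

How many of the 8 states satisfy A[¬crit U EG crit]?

Sat(¬crit) = {t0, t1, t2, t3}
EG crit: greatest fixpoint, start Z0 = {t4, t5, t6, t7}, keep only states in Sat with some successor in Z. Z1 = {t4, t5, t7}; Z2 = {t4, t7}; Z3 = {t7}; fixed.
Sat(EG crit) = {t7}
A[¬crit U EG crit]: least fixpoint, start Z0 = Sat(EG crit) = {t7}, add states in Sat(¬crit) with every successor in Z. Z1 = {t2, t7}; Z2 = {t2, t3, t7}; fixed.
Sat(A[¬crit U EG crit]) = {t2, t3, t7}
|Sat(A[¬crit U EG crit])| = |{t2, t3, t7}| = 3.

3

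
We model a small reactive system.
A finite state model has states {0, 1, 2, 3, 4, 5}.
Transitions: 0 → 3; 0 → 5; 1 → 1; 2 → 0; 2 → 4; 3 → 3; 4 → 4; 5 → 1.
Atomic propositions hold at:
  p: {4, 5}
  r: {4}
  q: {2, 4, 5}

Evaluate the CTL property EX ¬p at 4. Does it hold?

No

Sat(¬p) = {0, 1, 2, 3}
Sat(EX ¬p) = {s : some successor in {0, 1, 2, 3}} = {0, 1, 2, 3, 5}
4 ∉ Sat(EX ¬p) = {0, 1, 2, 3, 5}, so the formula does not hold at 4.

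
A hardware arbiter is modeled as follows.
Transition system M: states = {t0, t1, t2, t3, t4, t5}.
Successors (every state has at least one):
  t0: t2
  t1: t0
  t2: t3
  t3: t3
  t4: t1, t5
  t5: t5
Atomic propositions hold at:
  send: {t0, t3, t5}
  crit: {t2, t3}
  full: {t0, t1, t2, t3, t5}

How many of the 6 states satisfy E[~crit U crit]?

5

Sat(~crit) = {t0, t1, t4, t5}
E[~crit U crit]: least fixpoint, start Z0 = Sat(crit) = {t2, t3}, add states in Sat(~crit) with some successor in Z. Z1 = {t0, t2, t3}; Z2 = {t0, t1, t2, t3}; Z3 = {t0, t1, t2, t3, t4}; fixed.
Sat(E[~crit U crit]) = {t0, t1, t2, t3, t4}
|Sat(E[~crit U crit])| = |{t0, t1, t2, t3, t4}| = 5.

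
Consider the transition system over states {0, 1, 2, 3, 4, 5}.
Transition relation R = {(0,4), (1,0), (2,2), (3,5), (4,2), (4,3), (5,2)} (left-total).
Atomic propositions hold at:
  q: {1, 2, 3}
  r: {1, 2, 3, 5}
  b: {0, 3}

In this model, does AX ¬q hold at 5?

No

Sat(¬q) = {0, 4, 5}
Sat(AX ¬q) = {s : every successor in {0, 4, 5}} = {0, 1, 3}
5 ∉ Sat(AX ¬q) = {0, 1, 3}, so the formula does not hold at 5.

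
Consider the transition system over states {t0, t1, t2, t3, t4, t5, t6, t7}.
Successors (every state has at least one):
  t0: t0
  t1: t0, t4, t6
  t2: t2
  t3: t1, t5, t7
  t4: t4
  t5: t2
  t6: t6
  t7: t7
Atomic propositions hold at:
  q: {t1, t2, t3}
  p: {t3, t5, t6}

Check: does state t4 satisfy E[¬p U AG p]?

Sat(¬p) = {t0, t1, t2, t4, t7}
AG p: greatest fixpoint, start Z0 = {t3, t5, t6}, keep only states in Sat with every successor in Z. Z1 = {t6}; fixed.
Sat(AG p) = {t6}
E[¬p U AG p]: least fixpoint, start Z0 = Sat(AG p) = {t6}, add states in Sat(¬p) with some successor in Z. Z1 = {t1, t6}; fixed.
Sat(E[¬p U AG p]) = {t1, t6}
t4 ∉ Sat(E[¬p U AG p]) = {t1, t6}, so the formula does not hold at t4.

No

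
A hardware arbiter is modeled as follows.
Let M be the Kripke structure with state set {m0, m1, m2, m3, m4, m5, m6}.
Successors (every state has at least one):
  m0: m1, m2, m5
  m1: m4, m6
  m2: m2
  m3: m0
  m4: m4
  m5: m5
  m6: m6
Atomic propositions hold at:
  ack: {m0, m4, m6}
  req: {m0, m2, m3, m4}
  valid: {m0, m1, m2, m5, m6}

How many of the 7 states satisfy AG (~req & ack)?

1

Sat(~req) = {m1, m5, m6}
Sat(~req & ack) = {m6}
AG (~req & ack): greatest fixpoint, start Z0 = {m6}, keep only states in Sat with every successor in Z. Already a fixed point.
Sat(AG (~req & ack)) = {m6}
|Sat(AG (~req & ack))| = |{m6}| = 1.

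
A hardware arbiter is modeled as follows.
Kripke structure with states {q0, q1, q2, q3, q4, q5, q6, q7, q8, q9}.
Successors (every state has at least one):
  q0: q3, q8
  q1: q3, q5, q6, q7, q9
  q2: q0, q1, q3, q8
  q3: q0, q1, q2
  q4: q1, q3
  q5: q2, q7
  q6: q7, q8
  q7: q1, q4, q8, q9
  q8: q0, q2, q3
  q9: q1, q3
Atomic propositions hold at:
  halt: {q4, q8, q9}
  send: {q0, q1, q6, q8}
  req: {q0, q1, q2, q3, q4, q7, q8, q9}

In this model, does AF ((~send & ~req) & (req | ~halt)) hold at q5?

Yes

Sat(~send) = {q2, q3, q4, q5, q7, q9}
Sat(~req) = {q5, q6}
Sat(~send & ~req) = {q5}
Sat(~halt) = {q0, q1, q2, q3, q5, q6, q7}
Sat(req | ~halt) = {q0, q1, q2, q3, q4, q5, q6, q7, q8, q9}
Sat((~send & ~req) & (req | ~halt)) = {q5}
AF ((~send & ~req) & (req | ~halt)): least fixpoint, start Z0 = {q5}, add states with every successor in Z. Already a fixed point.
Sat(AF ((~send & ~req) & (req | ~halt))) = {q5}
q5 ∈ Sat(AF ((~send & ~req) & (req | ~halt))) = {q5}, so the formula holds at q5.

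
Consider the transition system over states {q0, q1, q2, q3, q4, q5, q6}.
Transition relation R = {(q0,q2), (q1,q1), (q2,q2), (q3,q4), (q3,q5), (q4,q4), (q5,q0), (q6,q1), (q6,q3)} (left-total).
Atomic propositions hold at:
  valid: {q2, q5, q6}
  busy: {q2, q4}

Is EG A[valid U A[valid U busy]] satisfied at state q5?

A[valid U busy]: least fixpoint, start Z0 = Sat(busy) = {q2, q4}, add states in Sat(valid) with every successor in Z. Already a fixed point.
Sat(A[valid U busy]) = {q2, q4}
A[valid U A[valid U busy]]: least fixpoint, start Z0 = Sat(A[valid U busy]) = {q2, q4}, add states in Sat(valid) with every successor in Z. Already a fixed point.
Sat(A[valid U A[valid U busy]]) = {q2, q4}
EG A[valid U A[valid U busy]]: greatest fixpoint, start Z0 = {q2, q4}, keep only states in Sat with some successor in Z. Already a fixed point.
Sat(EG A[valid U A[valid U busy]]) = {q2, q4}
q5 ∉ Sat(EG A[valid U A[valid U busy]]) = {q2, q4}, so the formula does not hold at q5.

No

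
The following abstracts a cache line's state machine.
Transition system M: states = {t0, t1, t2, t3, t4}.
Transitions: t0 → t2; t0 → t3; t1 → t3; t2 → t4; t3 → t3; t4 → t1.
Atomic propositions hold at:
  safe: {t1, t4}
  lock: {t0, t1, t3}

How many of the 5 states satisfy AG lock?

2

AG lock: greatest fixpoint, start Z0 = {t0, t1, t3}, keep only states in Sat with every successor in Z. Z1 = {t1, t3}; fixed.
Sat(AG lock) = {t1, t3}
|Sat(AG lock)| = |{t1, t3}| = 2.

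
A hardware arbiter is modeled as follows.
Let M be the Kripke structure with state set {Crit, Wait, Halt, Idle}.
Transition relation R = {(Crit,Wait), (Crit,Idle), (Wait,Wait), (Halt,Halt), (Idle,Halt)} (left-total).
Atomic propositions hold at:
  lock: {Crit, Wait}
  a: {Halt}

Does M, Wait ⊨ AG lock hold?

AG lock: greatest fixpoint, start Z0 = {Crit, Wait}, keep only states in Sat with every successor in Z. Z1 = {Wait}; fixed.
Sat(AG lock) = {Wait}
Wait ∈ Sat(AG lock) = {Wait}, so the formula holds at Wait.

Yes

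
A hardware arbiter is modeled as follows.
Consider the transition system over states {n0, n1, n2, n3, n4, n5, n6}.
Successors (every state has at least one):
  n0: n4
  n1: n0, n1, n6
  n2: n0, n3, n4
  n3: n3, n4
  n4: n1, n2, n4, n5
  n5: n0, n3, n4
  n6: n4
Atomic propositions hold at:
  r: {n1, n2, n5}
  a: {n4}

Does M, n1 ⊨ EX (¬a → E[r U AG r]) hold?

Sat(¬a) = {n0, n1, n2, n3, n5, n6}
AG r: greatest fixpoint, start Z0 = {n1, n2, n5}, keep only states in Sat with every successor in Z. Z1 = ∅; fixed.
Sat(AG r) = ∅
E[r U AG r]: least fixpoint, start Z0 = Sat(AG r) = ∅, add states in Sat(r) with some successor in Z. Already a fixed point.
Sat(E[r U AG r]) = ∅
Sat(¬a → E[r U AG r]) = {n4}
Sat(EX (¬a → E[r U AG r])) = {s : some successor in {n4}} = {n0, n2, n3, n4, n5, n6}
n1 ∉ Sat(EX (¬a → E[r U AG r])) = {n0, n2, n3, n4, n5, n6}, so the formula does not hold at n1.

No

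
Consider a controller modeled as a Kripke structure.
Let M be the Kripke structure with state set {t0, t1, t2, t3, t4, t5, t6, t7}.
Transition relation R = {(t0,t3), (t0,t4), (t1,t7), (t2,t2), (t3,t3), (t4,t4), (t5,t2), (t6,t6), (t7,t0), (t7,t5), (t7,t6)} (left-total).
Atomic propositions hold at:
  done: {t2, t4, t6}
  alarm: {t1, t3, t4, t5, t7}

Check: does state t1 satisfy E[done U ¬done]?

Sat(¬done) = {t0, t1, t3, t5, t7}
E[done U ¬done]: least fixpoint, start Z0 = Sat(¬done) = {t0, t1, t3, t5, t7}, add states in Sat(done) with some successor in Z. Already a fixed point.
Sat(E[done U ¬done]) = {t0, t1, t3, t5, t7}
t1 ∈ Sat(E[done U ¬done]) = {t0, t1, t3, t5, t7}, so the formula holds at t1.

Yes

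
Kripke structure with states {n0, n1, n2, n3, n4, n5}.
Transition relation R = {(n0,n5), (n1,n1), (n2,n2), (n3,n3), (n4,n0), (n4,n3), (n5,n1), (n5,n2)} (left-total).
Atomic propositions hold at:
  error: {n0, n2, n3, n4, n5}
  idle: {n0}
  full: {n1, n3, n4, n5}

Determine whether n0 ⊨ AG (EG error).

No

EG error: greatest fixpoint, start Z0 = {n0, n2, n3, n4, n5}, keep only states in Sat with some successor in Z. Already a fixed point.
Sat(EG error) = {n0, n2, n3, n4, n5}
AG (EG error): greatest fixpoint, start Z0 = {n0, n2, n3, n4, n5}, keep only states in Sat with every successor in Z. Z1 = {n0, n2, n3, n4}; Z2 = {n2, n3, n4}; Z3 = {n2, n3}; fixed.
Sat(AG (EG error)) = {n2, n3}
n0 ∉ Sat(AG (EG error)) = {n2, n3}, so the formula does not hold at n0.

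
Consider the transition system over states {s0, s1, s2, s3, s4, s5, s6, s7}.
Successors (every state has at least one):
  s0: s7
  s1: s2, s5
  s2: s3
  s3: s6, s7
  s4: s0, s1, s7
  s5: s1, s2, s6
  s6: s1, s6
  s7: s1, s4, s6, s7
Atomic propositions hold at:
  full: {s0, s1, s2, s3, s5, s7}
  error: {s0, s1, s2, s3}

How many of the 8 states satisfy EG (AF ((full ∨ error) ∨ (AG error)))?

7

Sat(full ∨ error) = {s0, s1, s2, s3, s5, s7}
AG error: greatest fixpoint, start Z0 = {s0, s1, s2, s3}, keep only states in Sat with every successor in Z. Z1 = {s2}; Z2 = ∅; fixed.
Sat(AG error) = ∅
Sat((full ∨ error) ∨ (AG error)) = {s0, s1, s2, s3, s5, s7}
AF ((full ∨ error) ∨ (AG error)): least fixpoint, start Z0 = {s0, s1, s2, s3, s5, s7}, add states with every successor in Z. Z1 = {s0, s1, s2, s3, s4, s5, s7}; fixed.
Sat(AF ((full ∨ error) ∨ (AG error))) = {s0, s1, s2, s3, s4, s5, s7}
EG (AF ((full ∨ error) ∨ (AG error))): greatest fixpoint, start Z0 = {s0, s1, s2, s3, s4, s5, s7}, keep only states in Sat with some successor in Z. Already a fixed point.
Sat(EG (AF ((full ∨ error) ∨ (AG error)))) = {s0, s1, s2, s3, s4, s5, s7}
|Sat(EG (AF ((full ∨ error) ∨ (AG error))))| = |{s0, s1, s2, s3, s4, s5, s7}| = 7.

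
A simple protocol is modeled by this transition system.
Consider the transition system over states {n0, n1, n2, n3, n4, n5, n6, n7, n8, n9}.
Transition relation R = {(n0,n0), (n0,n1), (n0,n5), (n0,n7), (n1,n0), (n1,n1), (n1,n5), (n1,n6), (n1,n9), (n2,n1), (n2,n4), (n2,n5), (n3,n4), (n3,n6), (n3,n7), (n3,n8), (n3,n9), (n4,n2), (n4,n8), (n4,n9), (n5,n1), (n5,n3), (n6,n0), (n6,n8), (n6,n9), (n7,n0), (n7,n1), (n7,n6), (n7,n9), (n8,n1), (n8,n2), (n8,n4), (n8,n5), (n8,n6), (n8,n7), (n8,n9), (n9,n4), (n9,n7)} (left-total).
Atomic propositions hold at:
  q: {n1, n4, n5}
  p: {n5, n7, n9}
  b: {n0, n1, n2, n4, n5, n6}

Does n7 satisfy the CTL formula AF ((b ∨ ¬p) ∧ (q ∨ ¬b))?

Sat(¬p) = {n0, n1, n2, n3, n4, n6, n8}
Sat(b ∨ ¬p) = {n0, n1, n2, n3, n4, n5, n6, n8}
Sat(¬b) = {n3, n7, n8, n9}
Sat(q ∨ ¬b) = {n1, n3, n4, n5, n7, n8, n9}
Sat((b ∨ ¬p) ∧ (q ∨ ¬b)) = {n1, n3, n4, n5, n8}
AF ((b ∨ ¬p) ∧ (q ∨ ¬b)): least fixpoint, start Z0 = {n1, n3, n4, n5, n8}, add states with every successor in Z. Z1 = {n1, n2, n3, n4, n5, n8}; fixed.
Sat(AF ((b ∨ ¬p) ∧ (q ∨ ¬b))) = {n1, n2, n3, n4, n5, n8}
n7 ∉ Sat(AF ((b ∨ ¬p) ∧ (q ∨ ¬b))) = {n1, n2, n3, n4, n5, n8}, so the formula does not hold at n7.

No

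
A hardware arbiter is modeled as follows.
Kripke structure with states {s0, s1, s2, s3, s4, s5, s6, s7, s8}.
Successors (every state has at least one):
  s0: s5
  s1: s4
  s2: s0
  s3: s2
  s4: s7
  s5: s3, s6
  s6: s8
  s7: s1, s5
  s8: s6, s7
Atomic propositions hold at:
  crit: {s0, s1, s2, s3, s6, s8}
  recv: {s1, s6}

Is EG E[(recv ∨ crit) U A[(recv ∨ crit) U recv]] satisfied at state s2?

Sat(recv ∨ crit) = {s0, s1, s2, s3, s6, s8}
A[(recv ∨ crit) U recv]: least fixpoint, start Z0 = Sat(recv) = {s1, s6}, add states in Sat(recv ∨ crit) with every successor in Z. Already a fixed point.
Sat(A[(recv ∨ crit) U recv]) = {s1, s6}
E[(recv ∨ crit) U A[(recv ∨ crit) U recv]]: least fixpoint, start Z0 = Sat(A[(recv ∨ crit) U recv]) = {s1, s6}, add states in Sat(recv ∨ crit) with some successor in Z. Z1 = {s1, s6, s8}; fixed.
Sat(E[(recv ∨ crit) U A[(recv ∨ crit) U recv]]) = {s1, s6, s8}
EG E[(recv ∨ crit) U A[(recv ∨ crit) U recv]]: greatest fixpoint, start Z0 = {s1, s6, s8}, keep only states in Sat with some successor in Z. Z1 = {s6, s8}; fixed.
Sat(EG E[(recv ∨ crit) U A[(recv ∨ crit) U recv]]) = {s6, s8}
s2 ∉ Sat(EG E[(recv ∨ crit) U A[(recv ∨ crit) U recv]]) = {s6, s8}, so the formula does not hold at s2.

No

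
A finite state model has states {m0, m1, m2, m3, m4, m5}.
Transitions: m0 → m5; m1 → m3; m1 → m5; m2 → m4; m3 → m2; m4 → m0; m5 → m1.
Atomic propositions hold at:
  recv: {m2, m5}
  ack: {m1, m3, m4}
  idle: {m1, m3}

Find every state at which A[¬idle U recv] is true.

Sat(¬idle) = {m0, m2, m4, m5}
A[¬idle U recv]: least fixpoint, start Z0 = Sat(recv) = {m2, m5}, add states in Sat(¬idle) with every successor in Z. Z1 = {m0, m2, m5}; Z2 = {m0, m2, m4, m5}; fixed.
Sat(A[¬idle U recv]) = {m0, m2, m4, m5}

{m0, m2, m4, m5}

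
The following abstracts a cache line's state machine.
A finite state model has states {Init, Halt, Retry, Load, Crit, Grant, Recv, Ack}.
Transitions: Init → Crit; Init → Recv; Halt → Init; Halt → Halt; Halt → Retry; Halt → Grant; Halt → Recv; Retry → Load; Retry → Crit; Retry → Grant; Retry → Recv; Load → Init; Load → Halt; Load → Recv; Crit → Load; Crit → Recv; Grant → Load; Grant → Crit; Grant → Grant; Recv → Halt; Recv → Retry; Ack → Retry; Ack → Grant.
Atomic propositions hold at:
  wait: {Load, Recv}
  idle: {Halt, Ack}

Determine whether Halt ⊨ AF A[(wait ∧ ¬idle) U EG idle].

Yes

Sat(¬idle) = {Init, Retry, Load, Crit, Grant, Recv}
Sat(wait ∧ ¬idle) = {Load, Recv}
EG idle: greatest fixpoint, start Z0 = {Halt, Ack}, keep only states in Sat with some successor in Z. Z1 = {Halt}; fixed.
Sat(EG idle) = {Halt}
A[(wait ∧ ¬idle) U EG idle]: least fixpoint, start Z0 = Sat(EG idle) = {Halt}, add states in Sat(wait ∧ ¬idle) with every successor in Z. Already a fixed point.
Sat(A[(wait ∧ ¬idle) U EG idle]) = {Halt}
AF A[(wait ∧ ¬idle) U EG idle]: least fixpoint, start Z0 = {Halt}, add states with every successor in Z. Already a fixed point.
Sat(AF A[(wait ∧ ¬idle) U EG idle]) = {Halt}
Halt ∈ Sat(AF A[(wait ∧ ¬idle) U EG idle]) = {Halt}, so the formula holds at Halt.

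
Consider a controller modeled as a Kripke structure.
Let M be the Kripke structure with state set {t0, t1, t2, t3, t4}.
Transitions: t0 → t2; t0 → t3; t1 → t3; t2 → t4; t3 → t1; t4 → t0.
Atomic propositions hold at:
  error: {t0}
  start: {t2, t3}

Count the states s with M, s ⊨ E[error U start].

E[error U start]: least fixpoint, start Z0 = Sat(start) = {t2, t3}, add states in Sat(error) with some successor in Z. Z1 = {t0, t2, t3}; fixed.
Sat(E[error U start]) = {t0, t2, t3}
|Sat(E[error U start])| = |{t0, t2, t3}| = 3.

3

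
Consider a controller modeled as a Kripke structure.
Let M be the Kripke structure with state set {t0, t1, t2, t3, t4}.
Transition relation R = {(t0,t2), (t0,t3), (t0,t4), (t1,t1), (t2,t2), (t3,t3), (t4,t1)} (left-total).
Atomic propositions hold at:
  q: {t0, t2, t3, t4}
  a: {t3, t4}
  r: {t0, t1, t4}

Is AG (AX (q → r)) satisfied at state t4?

Yes

Sat(q → r) = {t0, t1, t4}
Sat(AX (q → r)) = {s : every successor in {t0, t1, t4}} = {t1, t4}
AG (AX (q → r)): greatest fixpoint, start Z0 = {t1, t4}, keep only states in Sat with every successor in Z. Already a fixed point.
Sat(AG (AX (q → r))) = {t1, t4}
t4 ∈ Sat(AG (AX (q → r))) = {t1, t4}, so the formula holds at t4.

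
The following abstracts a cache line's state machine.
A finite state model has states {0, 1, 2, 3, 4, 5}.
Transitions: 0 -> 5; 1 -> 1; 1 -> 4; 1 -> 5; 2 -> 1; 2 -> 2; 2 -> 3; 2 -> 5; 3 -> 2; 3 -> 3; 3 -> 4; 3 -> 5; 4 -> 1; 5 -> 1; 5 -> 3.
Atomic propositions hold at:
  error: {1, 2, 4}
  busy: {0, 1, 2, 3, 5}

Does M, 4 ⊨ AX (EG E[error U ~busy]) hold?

Yes

Sat(~busy) = {4}
E[error U ~busy]: least fixpoint, start Z0 = Sat(~busy) = {4}, add states in Sat(error) with some successor in Z. Z1 = {1, 4}; Z2 = {1, 2, 4}; fixed.
Sat(E[error U ~busy]) = {1, 2, 4}
EG E[error U ~busy]: greatest fixpoint, start Z0 = {1, 2, 4}, keep only states in Sat with some successor in Z. Already a fixed point.
Sat(EG E[error U ~busy]) = {1, 2, 4}
Sat(AX (EG E[error U ~busy])) = {s : every successor in {1, 2, 4}} = {4}
4 ∈ Sat(AX (EG E[error U ~busy])) = {4}, so the formula holds at 4.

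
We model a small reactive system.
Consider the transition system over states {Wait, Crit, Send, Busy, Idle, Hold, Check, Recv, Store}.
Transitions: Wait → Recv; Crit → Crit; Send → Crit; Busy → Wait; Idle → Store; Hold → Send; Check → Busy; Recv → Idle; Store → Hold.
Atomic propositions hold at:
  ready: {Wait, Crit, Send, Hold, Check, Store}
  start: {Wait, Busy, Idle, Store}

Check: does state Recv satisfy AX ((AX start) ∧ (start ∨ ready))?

Sat(AX start) = {s : every successor in {Wait, Busy, Idle, Store}} = {Busy, Idle, Check, Recv}
Sat(start ∨ ready) = {Wait, Crit, Send, Busy, Idle, Hold, Check, Store}
Sat((AX start) ∧ (start ∨ ready)) = {Busy, Idle, Check}
Sat(AX ((AX start) ∧ (start ∨ ready))) = {s : every successor in {Busy, Idle, Check}} = {Check, Recv}
Recv ∈ Sat(AX ((AX start) ∧ (start ∨ ready))) = {Check, Recv}, so the formula holds at Recv.

Yes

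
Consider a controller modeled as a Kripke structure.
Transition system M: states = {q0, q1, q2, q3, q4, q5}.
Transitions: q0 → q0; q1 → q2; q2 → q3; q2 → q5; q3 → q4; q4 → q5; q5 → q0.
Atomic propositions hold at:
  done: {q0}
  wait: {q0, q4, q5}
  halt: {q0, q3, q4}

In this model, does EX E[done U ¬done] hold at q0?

No

Sat(¬done) = {q1, q2, q3, q4, q5}
E[done U ¬done]: least fixpoint, start Z0 = Sat(¬done) = {q1, q2, q3, q4, q5}, add states in Sat(done) with some successor in Z. Already a fixed point.
Sat(E[done U ¬done]) = {q1, q2, q3, q4, q5}
Sat(EX E[done U ¬done]) = {s : some successor in {q1, q2, q3, q4, q5}} = {q1, q2, q3, q4}
q0 ∉ Sat(EX E[done U ¬done]) = {q1, q2, q3, q4}, so the formula does not hold at q0.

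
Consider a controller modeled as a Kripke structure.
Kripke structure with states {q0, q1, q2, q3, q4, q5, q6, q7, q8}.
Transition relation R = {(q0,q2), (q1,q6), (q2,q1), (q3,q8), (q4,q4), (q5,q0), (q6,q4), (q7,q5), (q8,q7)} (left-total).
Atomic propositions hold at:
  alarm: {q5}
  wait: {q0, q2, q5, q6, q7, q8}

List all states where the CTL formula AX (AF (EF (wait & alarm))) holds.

{q3, q7, q8}

Sat(wait & alarm) = {q5}
EF (wait & alarm): least fixpoint, start Z0 = {q5}, add states with some successor in Z. Z1 = {q5, q7}; Z2 = {q5, q7, q8}; Z3 = {q3, q5, q7, q8}; fixed.
Sat(EF (wait & alarm)) = {q3, q5, q7, q8}
AF (EF (wait & alarm)): least fixpoint, start Z0 = {q3, q5, q7, q8}, add states with every successor in Z. Already a fixed point.
Sat(AF (EF (wait & alarm))) = {q3, q5, q7, q8}
Sat(AX (AF (EF (wait & alarm)))) = {s : every successor in {q3, q5, q7, q8}} = {q3, q7, q8}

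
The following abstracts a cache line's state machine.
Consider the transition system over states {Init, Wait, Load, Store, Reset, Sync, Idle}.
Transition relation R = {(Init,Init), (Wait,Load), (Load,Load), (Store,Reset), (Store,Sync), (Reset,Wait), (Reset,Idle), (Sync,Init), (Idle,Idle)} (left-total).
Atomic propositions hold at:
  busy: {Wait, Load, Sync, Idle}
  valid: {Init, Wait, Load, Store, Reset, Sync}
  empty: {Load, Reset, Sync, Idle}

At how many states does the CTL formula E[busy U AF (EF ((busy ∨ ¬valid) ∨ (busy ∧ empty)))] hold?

Sat(¬valid) = {Idle}
Sat(busy ∨ ¬valid) = {Wait, Load, Sync, Idle}
Sat(busy ∧ empty) = {Load, Sync, Idle}
Sat((busy ∨ ¬valid) ∨ (busy ∧ empty)) = {Wait, Load, Sync, Idle}
EF ((busy ∨ ¬valid) ∨ (busy ∧ empty)): least fixpoint, start Z0 = {Wait, Load, Sync, Idle}, add states with some successor in Z. Z1 = {Wait, Load, Store, Reset, Sync, Idle}; fixed.
Sat(EF ((busy ∨ ¬valid) ∨ (busy ∧ empty))) = {Wait, Load, Store, Reset, Sync, Idle}
AF (EF ((busy ∨ ¬valid) ∨ (busy ∧ empty))): least fixpoint, start Z0 = {Wait, Load, Store, Reset, Sync, Idle}, add states with every successor in Z. Already a fixed point.
Sat(AF (EF ((busy ∨ ¬valid) ∨ (busy ∧ empty)))) = {Wait, Load, Store, Reset, Sync, Idle}
E[busy U AF (EF ((busy ∨ ¬valid) ∨ (busy ∧ empty)))]: least fixpoint, start Z0 = Sat(AF (EF ((busy ∨ ¬valid) ∨ (busy ∧ empty)))) = {Wait, Load, Store, Reset, Sync, Idle}, add states in Sat(busy) with some successor in Z. Already a fixed point.
Sat(E[busy U AF (EF ((busy ∨ ¬valid) ∨ (busy ∧ empty)))]) = {Wait, Load, Store, Reset, Sync, Idle}
|Sat(E[busy U AF (EF ((busy ∨ ¬valid) ∨ (busy ∧ empty)))])| = |{Wait, Load, Store, Reset, Sync, Idle}| = 6.

6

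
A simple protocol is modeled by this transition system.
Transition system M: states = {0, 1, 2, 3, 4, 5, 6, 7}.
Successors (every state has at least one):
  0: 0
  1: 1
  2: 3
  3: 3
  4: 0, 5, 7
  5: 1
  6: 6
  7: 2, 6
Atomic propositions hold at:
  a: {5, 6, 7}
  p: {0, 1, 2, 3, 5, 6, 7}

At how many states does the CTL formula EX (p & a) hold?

3

Sat(p & a) = {5, 6, 7}
Sat(EX (p & a)) = {s : some successor in {5, 6, 7}} = {4, 6, 7}
|Sat(EX (p & a))| = |{4, 6, 7}| = 3.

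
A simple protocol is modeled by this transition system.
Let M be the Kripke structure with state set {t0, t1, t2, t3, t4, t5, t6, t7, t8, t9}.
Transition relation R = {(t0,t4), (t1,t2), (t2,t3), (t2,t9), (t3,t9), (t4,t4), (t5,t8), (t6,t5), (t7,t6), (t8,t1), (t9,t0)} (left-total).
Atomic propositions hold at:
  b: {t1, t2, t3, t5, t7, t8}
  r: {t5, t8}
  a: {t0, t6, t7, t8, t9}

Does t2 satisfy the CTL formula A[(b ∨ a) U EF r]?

No

Sat(b ∨ a) = {t0, t1, t2, t3, t5, t6, t7, t8, t9}
EF r: least fixpoint, start Z0 = {t5, t8}, add states with some successor in Z. Z1 = {t5, t6, t8}; Z2 = {t5, t6, t7, t8}; fixed.
Sat(EF r) = {t5, t6, t7, t8}
A[(b ∨ a) U EF r]: least fixpoint, start Z0 = Sat(EF r) = {t5, t6, t7, t8}, add states in Sat(b ∨ a) with every successor in Z. Already a fixed point.
Sat(A[(b ∨ a) U EF r]) = {t5, t6, t7, t8}
t2 ∉ Sat(A[(b ∨ a) U EF r]) = {t5, t6, t7, t8}, so the formula does not hold at t2.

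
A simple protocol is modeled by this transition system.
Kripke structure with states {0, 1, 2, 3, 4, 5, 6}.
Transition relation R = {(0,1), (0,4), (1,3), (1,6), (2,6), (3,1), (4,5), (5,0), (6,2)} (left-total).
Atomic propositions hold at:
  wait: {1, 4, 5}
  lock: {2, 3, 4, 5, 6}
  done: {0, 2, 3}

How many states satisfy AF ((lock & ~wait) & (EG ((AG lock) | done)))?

Sat(~wait) = {0, 2, 3, 6}
Sat(lock & ~wait) = {2, 3, 6}
AG lock: greatest fixpoint, start Z0 = {2, 3, 4, 5, 6}, keep only states in Sat with every successor in Z. Z1 = {2, 4, 6}; Z2 = {2, 6}; fixed.
Sat(AG lock) = {2, 6}
Sat((AG lock) | done) = {0, 2, 3, 6}
EG ((AG lock) | done): greatest fixpoint, start Z0 = {0, 2, 3, 6}, keep only states in Sat with some successor in Z. Z1 = {2, 6}; fixed.
Sat(EG ((AG lock) | done)) = {2, 6}
Sat((lock & ~wait) & (EG ((AG lock) | done))) = {2, 6}
AF ((lock & ~wait) & (EG ((AG lock) | done))): least fixpoint, start Z0 = {2, 6}, add states with every successor in Z. Already a fixed point.
Sat(AF ((lock & ~wait) & (EG ((AG lock) | done)))) = {2, 6}
|Sat(AF ((lock & ~wait) & (EG ((AG lock) | done))))| = |{2, 6}| = 2.

2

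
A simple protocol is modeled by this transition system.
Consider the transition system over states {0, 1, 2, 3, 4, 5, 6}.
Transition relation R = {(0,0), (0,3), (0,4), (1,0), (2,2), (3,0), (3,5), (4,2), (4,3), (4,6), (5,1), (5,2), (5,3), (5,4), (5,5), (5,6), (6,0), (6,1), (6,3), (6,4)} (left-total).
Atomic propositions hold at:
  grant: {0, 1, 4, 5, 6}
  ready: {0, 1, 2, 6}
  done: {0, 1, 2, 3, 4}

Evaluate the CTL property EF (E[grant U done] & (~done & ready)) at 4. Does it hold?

Yes

E[grant U done]: least fixpoint, start Z0 = Sat(done) = {0, 1, 2, 3, 4}, add states in Sat(grant) with some successor in Z. Z1 = {0, 1, 2, 3, 4, 5, 6}; fixed.
Sat(E[grant U done]) = {0, 1, 2, 3, 4, 5, 6}
Sat(~done) = {5, 6}
Sat(~done & ready) = {6}
Sat(E[grant U done] & (~done & ready)) = {6}
EF (E[grant U done] & (~done & ready)): least fixpoint, start Z0 = {6}, add states with some successor in Z. Z1 = {4, 5, 6}; Z2 = {0, 3, 4, 5, 6}; Z3 = {0, 1, 3, 4, 5, 6}; fixed.
Sat(EF (E[grant U done] & (~done & ready))) = {0, 1, 3, 4, 5, 6}
4 ∈ Sat(EF (E[grant U done] & (~done & ready))) = {0, 1, 3, 4, 5, 6}, so the formula holds at 4.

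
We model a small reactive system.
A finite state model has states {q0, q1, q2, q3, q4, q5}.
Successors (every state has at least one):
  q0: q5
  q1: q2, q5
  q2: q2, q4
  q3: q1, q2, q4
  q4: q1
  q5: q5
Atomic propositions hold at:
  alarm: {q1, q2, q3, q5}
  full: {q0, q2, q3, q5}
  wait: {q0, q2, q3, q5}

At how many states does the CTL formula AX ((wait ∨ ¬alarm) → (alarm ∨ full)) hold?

Sat(¬alarm) = {q0, q4}
Sat(wait ∨ ¬alarm) = {q0, q2, q3, q4, q5}
Sat(alarm ∨ full) = {q0, q1, q2, q3, q5}
Sat((wait ∨ ¬alarm) → (alarm ∨ full)) = {q0, q1, q2, q3, q5}
Sat(AX ((wait ∨ ¬alarm) → (alarm ∨ full))) = {s : every successor in {q0, q1, q2, q3, q5}} = {q0, q1, q4, q5}
|Sat(AX ((wait ∨ ¬alarm) → (alarm ∨ full)))| = |{q0, q1, q4, q5}| = 4.

4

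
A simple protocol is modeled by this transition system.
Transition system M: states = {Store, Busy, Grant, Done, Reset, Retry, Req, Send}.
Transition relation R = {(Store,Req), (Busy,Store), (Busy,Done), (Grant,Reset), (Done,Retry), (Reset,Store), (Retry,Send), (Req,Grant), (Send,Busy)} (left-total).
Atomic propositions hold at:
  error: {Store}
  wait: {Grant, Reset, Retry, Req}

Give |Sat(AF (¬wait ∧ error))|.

4

Sat(¬wait) = {Store, Busy, Done, Send}
Sat(¬wait ∧ error) = {Store}
AF (¬wait ∧ error): least fixpoint, start Z0 = {Store}, add states with every successor in Z. Z1 = {Store, Reset}; Z2 = {Store, Grant, Reset}; Z3 = {Store, Grant, Reset, Req}; fixed.
Sat(AF (¬wait ∧ error)) = {Store, Grant, Reset, Req}
|Sat(AF (¬wait ∧ error))| = |{Store, Grant, Reset, Req}| = 4.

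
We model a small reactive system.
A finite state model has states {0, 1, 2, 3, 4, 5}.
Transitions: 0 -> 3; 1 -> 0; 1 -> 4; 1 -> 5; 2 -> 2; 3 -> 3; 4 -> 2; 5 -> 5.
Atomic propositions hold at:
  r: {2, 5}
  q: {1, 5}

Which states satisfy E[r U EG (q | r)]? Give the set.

Sat(q | r) = {1, 2, 5}
EG (q | r): greatest fixpoint, start Z0 = {1, 2, 5}, keep only states in Sat with some successor in Z. Already a fixed point.
Sat(EG (q | r)) = {1, 2, 5}
E[r U EG (q | r)]: least fixpoint, start Z0 = Sat(EG (q | r)) = {1, 2, 5}, add states in Sat(r) with some successor in Z. Already a fixed point.
Sat(E[r U EG (q | r)]) = {1, 2, 5}

{1, 2, 5}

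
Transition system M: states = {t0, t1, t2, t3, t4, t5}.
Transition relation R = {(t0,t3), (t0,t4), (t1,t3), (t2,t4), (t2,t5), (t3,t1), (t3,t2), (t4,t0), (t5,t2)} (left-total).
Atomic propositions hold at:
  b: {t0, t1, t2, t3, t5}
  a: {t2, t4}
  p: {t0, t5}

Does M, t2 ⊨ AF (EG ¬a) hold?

No

Sat(¬a) = {t0, t1, t3, t5}
EG ¬a: greatest fixpoint, start Z0 = {t0, t1, t3, t5}, keep only states in Sat with some successor in Z. Z1 = {t0, t1, t3}; fixed.
Sat(EG ¬a) = {t0, t1, t3}
AF (EG ¬a): least fixpoint, start Z0 = {t0, t1, t3}, add states with every successor in Z. Z1 = {t0, t1, t3, t4}; fixed.
Sat(AF (EG ¬a)) = {t0, t1, t3, t4}
t2 ∉ Sat(AF (EG ¬a)) = {t0, t1, t3, t4}, so the formula does not hold at t2.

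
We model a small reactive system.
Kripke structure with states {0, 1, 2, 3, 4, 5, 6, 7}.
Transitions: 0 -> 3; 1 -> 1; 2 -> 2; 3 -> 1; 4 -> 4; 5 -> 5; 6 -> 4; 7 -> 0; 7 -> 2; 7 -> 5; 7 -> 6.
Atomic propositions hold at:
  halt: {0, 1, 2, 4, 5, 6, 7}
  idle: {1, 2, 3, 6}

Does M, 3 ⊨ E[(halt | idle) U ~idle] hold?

Sat(halt | idle) = {0, 1, 2, 3, 4, 5, 6, 7}
Sat(~idle) = {0, 4, 5, 7}
E[(halt | idle) U ~idle]: least fixpoint, start Z0 = Sat(~idle) = {0, 4, 5, 7}, add states in Sat(halt | idle) with some successor in Z. Z1 = {0, 4, 5, 6, 7}; fixed.
Sat(E[(halt | idle) U ~idle]) = {0, 4, 5, 6, 7}
3 ∉ Sat(E[(halt | idle) U ~idle]) = {0, 4, 5, 6, 7}, so the formula does not hold at 3.

No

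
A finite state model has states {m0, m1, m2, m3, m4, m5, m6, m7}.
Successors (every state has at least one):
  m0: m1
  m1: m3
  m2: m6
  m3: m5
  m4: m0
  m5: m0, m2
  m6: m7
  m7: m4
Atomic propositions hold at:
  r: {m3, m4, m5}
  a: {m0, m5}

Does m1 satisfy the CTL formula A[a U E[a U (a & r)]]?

No

Sat(a & r) = {m5}
E[a U (a & r)]: least fixpoint, start Z0 = Sat((a & r)) = {m5}, add states in Sat(a) with some successor in Z. Already a fixed point.
Sat(E[a U (a & r)]) = {m5}
A[a U E[a U (a & r)]]: least fixpoint, start Z0 = Sat(E[a U (a & r)]) = {m5}, add states in Sat(a) with every successor in Z. Already a fixed point.
Sat(A[a U E[a U (a & r)]]) = {m5}
m1 ∉ Sat(A[a U E[a U (a & r)]]) = {m5}, so the formula does not hold at m1.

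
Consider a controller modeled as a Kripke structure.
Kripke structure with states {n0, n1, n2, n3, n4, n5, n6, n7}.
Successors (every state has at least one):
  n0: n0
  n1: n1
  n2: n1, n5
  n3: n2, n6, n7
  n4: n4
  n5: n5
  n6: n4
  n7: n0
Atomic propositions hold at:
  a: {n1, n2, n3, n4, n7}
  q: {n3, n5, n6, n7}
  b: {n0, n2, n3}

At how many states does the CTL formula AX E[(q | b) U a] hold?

4

Sat(q | b) = {n0, n2, n3, n5, n6, n7}
E[(q | b) U a]: least fixpoint, start Z0 = Sat(a) = {n1, n2, n3, n4, n7}, add states in Sat(q | b) with some successor in Z. Z1 = {n1, n2, n3, n4, n6, n7}; fixed.
Sat(E[(q | b) U a]) = {n1, n2, n3, n4, n6, n7}
Sat(AX E[(q | b) U a]) = {s : every successor in {n1, n2, n3, n4, n6, n7}} = {n1, n3, n4, n6}
|Sat(AX E[(q | b) U a])| = |{n1, n3, n4, n6}| = 4.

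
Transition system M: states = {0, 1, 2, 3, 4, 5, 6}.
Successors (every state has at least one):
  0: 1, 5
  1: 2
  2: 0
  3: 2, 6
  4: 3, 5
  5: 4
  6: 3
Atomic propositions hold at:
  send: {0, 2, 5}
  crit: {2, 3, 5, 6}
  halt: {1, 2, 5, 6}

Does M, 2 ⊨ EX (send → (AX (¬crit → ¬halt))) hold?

Sat(¬crit) = {0, 1, 4}
Sat(¬halt) = {0, 3, 4}
Sat(¬crit → ¬halt) = {0, 2, 3, 4, 5, 6}
Sat(AX (¬crit → ¬halt)) = {s : every successor in {0, 2, 3, 4, 5, 6}} = {1, 2, 3, 4, 5, 6}
Sat(send → (AX (¬crit → ¬halt))) = {1, 2, 3, 4, 5, 6}
Sat(EX (send → (AX (¬crit → ¬halt)))) = {s : some successor in {1, 2, 3, 4, 5, 6}} = {0, 1, 3, 4, 5, 6}
2 ∉ Sat(EX (send → (AX (¬crit → ¬halt)))) = {0, 1, 3, 4, 5, 6}, so the formula does not hold at 2.

No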